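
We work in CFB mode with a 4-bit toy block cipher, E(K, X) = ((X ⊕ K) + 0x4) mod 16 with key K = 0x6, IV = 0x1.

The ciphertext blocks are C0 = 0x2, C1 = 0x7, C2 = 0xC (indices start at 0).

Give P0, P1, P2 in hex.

P0 = 0x9, P1 = 0xF, P2 = 0x9

CFB decryption: P_i = C_i ⊕ E(K, C_{i−1}), with C_{−1} = IV.
P0: E(K, 0x1) = 0xB; 0x2 ⊕ 0xB = 0x9.
P1: E(K, 0x2) = 0x8; 0x7 ⊕ 0x8 = 0xF.
P2: E(K, 0x7) = 0x5; 0xC ⊕ 0x5 = 0x9.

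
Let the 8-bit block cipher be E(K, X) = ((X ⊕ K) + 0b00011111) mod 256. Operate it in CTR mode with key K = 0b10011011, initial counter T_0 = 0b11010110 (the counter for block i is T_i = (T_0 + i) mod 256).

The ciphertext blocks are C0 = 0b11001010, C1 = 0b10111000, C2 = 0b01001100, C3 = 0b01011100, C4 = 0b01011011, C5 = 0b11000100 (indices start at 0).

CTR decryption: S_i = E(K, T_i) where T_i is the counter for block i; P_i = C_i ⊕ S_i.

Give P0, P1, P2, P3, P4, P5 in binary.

P0: T = 0b11010110, S = E(K, T) = 0b01101100; 0b11001010 ⊕ 0b01101100 = 0b10100110.
P1: T = 0b11010111, S = E(K, T) = 0b01101011; 0b10111000 ⊕ 0b01101011 = 0b11010011.
P2: T = 0b11011000, S = E(K, T) = 0b01100010; 0b01001100 ⊕ 0b01100010 = 0b00101110.
P3: T = 0b11011001, S = E(K, T) = 0b01100001; 0b01011100 ⊕ 0b01100001 = 0b00111101.
P4: T = 0b11011010, S = E(K, T) = 0b01100000; 0b01011011 ⊕ 0b01100000 = 0b00111011.
P5: T = 0b11011011, S = E(K, T) = 0b01011111; 0b11000100 ⊕ 0b01011111 = 0b10011011.

P0 = 0b10100110, P1 = 0b11010011, P2 = 0b00101110, P3 = 0b00111101, P4 = 0b00111011, P5 = 0b10011011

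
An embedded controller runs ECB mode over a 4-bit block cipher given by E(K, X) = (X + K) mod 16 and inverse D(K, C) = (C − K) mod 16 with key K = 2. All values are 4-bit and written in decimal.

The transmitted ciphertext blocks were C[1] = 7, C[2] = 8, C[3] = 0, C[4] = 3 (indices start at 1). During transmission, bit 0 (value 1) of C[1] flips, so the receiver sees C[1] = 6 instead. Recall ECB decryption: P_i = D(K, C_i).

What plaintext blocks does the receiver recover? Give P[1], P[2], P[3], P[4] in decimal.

Only C[1] changed, to 6. In ECB, a change in C_i affects only P_i. Decrypting the received ciphertext:
P[1]: D(K, 6) = 4.
P[2]: D(K, 8) = 6.
P[3]: D(K, 0) = 14.
P[4]: D(K, 3) = 1.
Blocks that differ from the original plaintext: P[1].

P[1] = 4, P[2] = 6, P[3] = 14, P[4] = 1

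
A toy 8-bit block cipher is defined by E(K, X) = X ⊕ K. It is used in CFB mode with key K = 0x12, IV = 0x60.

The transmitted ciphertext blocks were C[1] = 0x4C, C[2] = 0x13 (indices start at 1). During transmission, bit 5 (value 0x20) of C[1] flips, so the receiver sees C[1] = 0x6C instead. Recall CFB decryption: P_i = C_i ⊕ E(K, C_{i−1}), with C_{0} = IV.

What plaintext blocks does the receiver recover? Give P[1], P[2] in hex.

Only C[1] changed, to 0x6C. In CFB, a change in C_i flips the same bit in P_i and garbles P_{i+1}. Decrypting the received ciphertext:
P[1]: E(K, 0x60) = 0x72; 0x6C ⊕ 0x72 = 0x1E.
P[2]: E(K, 0x6C) = 0x7E; 0x13 ⊕ 0x7E = 0x6D.
Blocks that differ from the original plaintext: P[1], P[2].

P[1] = 0x1E, P[2] = 0x6D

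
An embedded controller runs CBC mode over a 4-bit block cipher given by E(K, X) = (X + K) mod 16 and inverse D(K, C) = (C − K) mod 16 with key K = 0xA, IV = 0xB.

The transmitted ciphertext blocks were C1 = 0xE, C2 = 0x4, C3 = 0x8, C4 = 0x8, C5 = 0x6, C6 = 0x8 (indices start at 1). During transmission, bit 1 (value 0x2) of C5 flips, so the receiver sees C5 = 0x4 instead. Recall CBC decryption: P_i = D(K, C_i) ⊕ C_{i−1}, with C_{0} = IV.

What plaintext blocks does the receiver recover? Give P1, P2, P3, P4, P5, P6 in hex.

P1 = 0xF, P2 = 0x4, P3 = 0xA, P4 = 0x6, P5 = 0x2, P6 = 0xA

Only C5 changed, to 0x4. In CBC, a change in C_i garbles P_i and flips the same bit in P_{i+1}. Decrypting the received ciphertext:
P1: D(K, 0xE) = 0x4; 0x4 ⊕ 0xB = 0xF.
P2: D(K, 0x4) = 0xA; 0xA ⊕ 0xE = 0x4.
P3: D(K, 0x8) = 0xE; 0xE ⊕ 0x4 = 0xA.
P4: D(K, 0x8) = 0xE; 0xE ⊕ 0x8 = 0x6.
P5: D(K, 0x4) = 0xA; 0xA ⊕ 0x8 = 0x2.
P6: D(K, 0x8) = 0xE; 0xE ⊕ 0x4 = 0xA.
Blocks that differ from the original plaintext: P5, P6.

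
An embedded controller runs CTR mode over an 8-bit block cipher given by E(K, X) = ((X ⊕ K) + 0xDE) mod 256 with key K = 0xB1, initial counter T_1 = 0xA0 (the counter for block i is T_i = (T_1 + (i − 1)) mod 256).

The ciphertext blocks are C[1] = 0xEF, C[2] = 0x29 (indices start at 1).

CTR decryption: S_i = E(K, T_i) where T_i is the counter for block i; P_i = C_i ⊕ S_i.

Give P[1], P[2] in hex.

P[1] = 0x00, P[2] = 0xC7

P[1]: T = 0xA0, S = E(K, T) = 0xEF; 0xEF ⊕ 0xEF = 0x00.
P[2]: T = 0xA1, S = E(K, T) = 0xEE; 0x29 ⊕ 0xEE = 0xC7.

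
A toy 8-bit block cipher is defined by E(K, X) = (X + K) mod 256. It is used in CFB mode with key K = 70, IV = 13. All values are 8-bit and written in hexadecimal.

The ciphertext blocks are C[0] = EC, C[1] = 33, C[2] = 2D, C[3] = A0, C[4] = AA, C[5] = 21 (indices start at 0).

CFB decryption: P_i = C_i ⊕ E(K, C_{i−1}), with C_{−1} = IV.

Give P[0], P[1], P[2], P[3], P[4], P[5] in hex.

P[0] = 6F, P[1] = 6F, P[2] = 8E, P[3] = 3D, P[4] = BA, P[5] = 3B

P[0]: E(K, 13) = 83; EC ⊕ 83 = 6F.
P[1]: E(K, EC) = 5C; 33 ⊕ 5C = 6F.
P[2]: E(K, 33) = A3; 2D ⊕ A3 = 8E.
P[3]: E(K, 2D) = 9D; A0 ⊕ 9D = 3D.
P[4]: E(K, A0) = 10; AA ⊕ 10 = BA.
P[5]: E(K, AA) = 1A; 21 ⊕ 1A = 3B.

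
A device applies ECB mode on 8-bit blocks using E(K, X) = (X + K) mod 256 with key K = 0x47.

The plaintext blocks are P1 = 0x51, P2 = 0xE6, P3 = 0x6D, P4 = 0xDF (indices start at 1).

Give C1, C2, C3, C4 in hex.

ECB encryption: C_i = E(K, P_i).
C1: E(K, 0x51) = 0x98.
C2: E(K, 0xE6) = 0x2D.
C3: E(K, 0x6D) = 0xB4.
C4: E(K, 0xDF) = 0x26.

C1 = 0x98, C2 = 0x2D, C3 = 0xB4, C4 = 0x26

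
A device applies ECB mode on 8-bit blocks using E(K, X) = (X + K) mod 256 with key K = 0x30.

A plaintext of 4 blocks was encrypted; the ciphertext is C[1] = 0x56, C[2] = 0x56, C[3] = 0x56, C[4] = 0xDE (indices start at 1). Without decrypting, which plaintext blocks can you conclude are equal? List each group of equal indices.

ECB encrypts each block independently with the same key, so equal ciphertext blocks imply equal plaintext blocks.
C[1] = C[2] = C[3] = 0x56, so P[1] = P[2] = P[3].

P[1] = P[2] = P[3]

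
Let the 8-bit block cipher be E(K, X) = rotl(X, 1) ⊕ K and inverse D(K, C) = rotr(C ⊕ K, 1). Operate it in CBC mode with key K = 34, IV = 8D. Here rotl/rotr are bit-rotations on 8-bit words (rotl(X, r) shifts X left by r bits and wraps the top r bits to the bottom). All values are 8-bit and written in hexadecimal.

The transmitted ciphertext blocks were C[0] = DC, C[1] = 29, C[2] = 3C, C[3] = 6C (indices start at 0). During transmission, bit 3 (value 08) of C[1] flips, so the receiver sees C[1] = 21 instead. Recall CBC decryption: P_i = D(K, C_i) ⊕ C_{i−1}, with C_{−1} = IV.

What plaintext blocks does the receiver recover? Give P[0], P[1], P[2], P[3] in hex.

Only C[1] changed, to 21. In CBC, a change in C_i garbles P_i and flips the same bit in P_{i+1}. Decrypting the received ciphertext:
P[0]: D(K, DC) = 74; 74 ⊕ 8D = F9.
P[1]: D(K, 21) = 8A; 8A ⊕ DC = 56.
P[2]: D(K, 3C) = 04; 04 ⊕ 21 = 25.
P[3]: D(K, 6C) = 2C; 2C ⊕ 3C = 10.
Blocks that differ from the original plaintext: P[1], P[2].

P[0] = F9, P[1] = 56, P[2] = 25, P[3] = 10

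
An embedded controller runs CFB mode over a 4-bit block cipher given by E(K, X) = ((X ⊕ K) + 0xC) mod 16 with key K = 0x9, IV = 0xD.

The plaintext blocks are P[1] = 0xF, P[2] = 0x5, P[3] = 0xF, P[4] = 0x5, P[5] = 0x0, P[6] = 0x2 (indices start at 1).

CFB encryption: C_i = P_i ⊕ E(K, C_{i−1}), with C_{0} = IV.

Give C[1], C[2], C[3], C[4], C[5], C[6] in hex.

C[1]: E(K, 0xD) = 0x0; 0xF ⊕ 0x0 = 0xF.
C[2]: E(K, 0xF) = 0x2; 0x5 ⊕ 0x2 = 0x7.
C[3]: E(K, 0x7) = 0xA; 0xF ⊕ 0xA = 0x5.
C[4]: E(K, 0x5) = 0x8; 0x5 ⊕ 0x8 = 0xD.
C[5]: E(K, 0xD) = 0x0; 0x0 ⊕ 0x0 = 0x0.
C[6]: E(K, 0x0) = 0x5; 0x2 ⊕ 0x5 = 0x7.

C[1] = 0xF, C[2] = 0x7, C[3] = 0x5, C[4] = 0xD, C[5] = 0x0, C[6] = 0x7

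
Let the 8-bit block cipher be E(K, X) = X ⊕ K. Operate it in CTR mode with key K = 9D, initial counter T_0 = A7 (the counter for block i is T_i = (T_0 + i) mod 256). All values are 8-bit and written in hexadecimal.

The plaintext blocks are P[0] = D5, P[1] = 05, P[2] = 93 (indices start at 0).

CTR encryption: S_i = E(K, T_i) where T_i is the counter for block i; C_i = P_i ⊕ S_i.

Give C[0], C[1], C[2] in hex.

C[0]: T = A7, S = E(K, T) = 3A; D5 ⊕ 3A = EF.
C[1]: T = A8, S = E(K, T) = 35; 05 ⊕ 35 = 30.
C[2]: T = A9, S = E(K, T) = 34; 93 ⊕ 34 = A7.

C[0] = EF, C[1] = 30, C[2] = A7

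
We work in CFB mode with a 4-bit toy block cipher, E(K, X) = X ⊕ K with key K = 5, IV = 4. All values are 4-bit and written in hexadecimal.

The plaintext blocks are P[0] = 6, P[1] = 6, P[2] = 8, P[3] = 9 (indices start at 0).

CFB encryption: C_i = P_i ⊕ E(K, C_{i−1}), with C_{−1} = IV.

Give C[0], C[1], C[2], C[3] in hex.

C[0] = 7, C[1] = 4, C[2] = 9, C[3] = 5

C[0]: E(K, 4) = 1; 6 ⊕ 1 = 7.
C[1]: E(K, 7) = 2; 6 ⊕ 2 = 4.
C[2]: E(K, 4) = 1; 8 ⊕ 1 = 9.
C[3]: E(K, 9) = C; 9 ⊕ C = 5.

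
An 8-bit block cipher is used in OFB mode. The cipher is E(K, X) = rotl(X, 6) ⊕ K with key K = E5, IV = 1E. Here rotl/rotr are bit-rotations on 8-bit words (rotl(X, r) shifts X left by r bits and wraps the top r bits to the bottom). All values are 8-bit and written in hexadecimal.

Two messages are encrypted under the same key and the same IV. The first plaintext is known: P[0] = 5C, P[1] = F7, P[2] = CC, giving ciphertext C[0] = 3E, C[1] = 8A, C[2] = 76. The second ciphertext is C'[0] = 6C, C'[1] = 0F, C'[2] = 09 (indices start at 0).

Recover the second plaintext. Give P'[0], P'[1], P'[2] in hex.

In OFB with a reused IV, both messages share the same keystream S_i, so C_i ⊕ C'_i = P_i ⊕ P'_i and thus P'_i = P_i ⊕ C_i ⊕ C'_i.
P'[0]: 5C ⊕ 3E ⊕ 6C = 0E.
P'[1]: F7 ⊕ 8A ⊕ 0F = 72.
P'[2]: CC ⊕ 76 ⊕ 09 = B3.

P'[0] = 0E, P'[1] = 72, P'[2] = B3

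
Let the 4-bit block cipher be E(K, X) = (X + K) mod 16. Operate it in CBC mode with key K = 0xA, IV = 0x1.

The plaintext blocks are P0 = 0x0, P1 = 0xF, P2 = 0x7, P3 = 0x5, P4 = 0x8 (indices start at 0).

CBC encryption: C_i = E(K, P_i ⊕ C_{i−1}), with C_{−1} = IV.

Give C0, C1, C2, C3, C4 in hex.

C0 = 0xB, C1 = 0xE, C2 = 0x3, C3 = 0x0, C4 = 0x2

C0: P0 ⊕ 0x1 = 0x1; E(K, 0x1) = 0xB.
C1: P1 ⊕ 0xB = 0x4; E(K, 0x4) = 0xE.
C2: P2 ⊕ 0xE = 0x9; E(K, 0x9) = 0x3.
C3: P3 ⊕ 0x3 = 0x6; E(K, 0x6) = 0x0.
C4: P4 ⊕ 0x0 = 0x8; E(K, 0x8) = 0x2.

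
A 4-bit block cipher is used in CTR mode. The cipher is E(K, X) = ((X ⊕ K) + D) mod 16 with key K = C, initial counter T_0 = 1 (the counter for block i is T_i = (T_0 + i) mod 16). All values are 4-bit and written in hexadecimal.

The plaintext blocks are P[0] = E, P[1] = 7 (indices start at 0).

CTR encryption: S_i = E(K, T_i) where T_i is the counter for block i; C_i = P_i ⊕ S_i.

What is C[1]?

C[1] = C

C[0]: T = 1, S = E(K, T) = A; E ⊕ A = 4.
C[1]: T = 2, S = E(K, T) = B; 7 ⊕ B = C.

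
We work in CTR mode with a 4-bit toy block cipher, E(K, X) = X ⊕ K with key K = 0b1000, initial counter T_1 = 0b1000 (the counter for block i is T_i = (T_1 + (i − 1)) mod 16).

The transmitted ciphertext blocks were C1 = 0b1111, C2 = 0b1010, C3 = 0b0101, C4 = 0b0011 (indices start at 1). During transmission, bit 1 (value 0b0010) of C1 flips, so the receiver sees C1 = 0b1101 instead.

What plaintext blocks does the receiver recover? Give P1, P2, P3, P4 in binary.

P1 = 0b1101, P2 = 0b1011, P3 = 0b0111, P4 = 0b0000

CTR decryption: S_i = E(K, T_i) where T_i is the counter for block i; P_i = C_i ⊕ S_i.
Only C1 changed, to 0b1101. In CTR, a change in C_i flips the same bit in P_i only; the keystream is unaffected. Decrypting the received ciphertext:
P1: T = 0b1000, S = E(K, T) = 0b0000; 0b1101 ⊕ 0b0000 = 0b1101.
P2: T = 0b1001, S = E(K, T) = 0b0001; 0b1010 ⊕ 0b0001 = 0b1011.
P3: T = 0b1010, S = E(K, T) = 0b0010; 0b0101 ⊕ 0b0010 = 0b0111.
P4: T = 0b1011, S = E(K, T) = 0b0011; 0b0011 ⊕ 0b0011 = 0b0000.
Blocks that differ from the original plaintext: P1.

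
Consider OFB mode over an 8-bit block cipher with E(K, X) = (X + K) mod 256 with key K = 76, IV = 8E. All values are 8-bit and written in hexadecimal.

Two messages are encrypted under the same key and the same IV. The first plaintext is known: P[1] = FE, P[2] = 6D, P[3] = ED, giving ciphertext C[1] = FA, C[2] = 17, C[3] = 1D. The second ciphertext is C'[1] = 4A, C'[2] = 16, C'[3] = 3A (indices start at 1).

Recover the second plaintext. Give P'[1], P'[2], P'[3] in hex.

In OFB with a reused IV, both messages share the same keystream S_i, so C_i ⊕ C'_i = P_i ⊕ P'_i and thus P'_i = P_i ⊕ C_i ⊕ C'_i.
P'[1]: FE ⊕ FA ⊕ 4A = 4E.
P'[2]: 6D ⊕ 17 ⊕ 16 = 6C.
P'[3]: ED ⊕ 1D ⊕ 3A = CA.

P'[1] = 4E, P'[2] = 6C, P'[3] = CA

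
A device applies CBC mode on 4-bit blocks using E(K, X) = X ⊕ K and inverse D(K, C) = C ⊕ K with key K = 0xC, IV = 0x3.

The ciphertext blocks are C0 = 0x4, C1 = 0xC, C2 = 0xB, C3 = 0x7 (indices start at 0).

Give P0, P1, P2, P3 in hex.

CBC decryption: P_i = D(K, C_i) ⊕ C_{i−1}, with C_{−1} = IV.
P0: D(K, 0x4) = 0x8; 0x8 ⊕ 0x3 = 0xB.
P1: D(K, 0xC) = 0x0; 0x0 ⊕ 0x4 = 0x4.
P2: D(K, 0xB) = 0x7; 0x7 ⊕ 0xC = 0xB.
P3: D(K, 0x7) = 0xB; 0xB ⊕ 0xB = 0x0.

P0 = 0xB, P1 = 0x4, P2 = 0xB, P3 = 0x0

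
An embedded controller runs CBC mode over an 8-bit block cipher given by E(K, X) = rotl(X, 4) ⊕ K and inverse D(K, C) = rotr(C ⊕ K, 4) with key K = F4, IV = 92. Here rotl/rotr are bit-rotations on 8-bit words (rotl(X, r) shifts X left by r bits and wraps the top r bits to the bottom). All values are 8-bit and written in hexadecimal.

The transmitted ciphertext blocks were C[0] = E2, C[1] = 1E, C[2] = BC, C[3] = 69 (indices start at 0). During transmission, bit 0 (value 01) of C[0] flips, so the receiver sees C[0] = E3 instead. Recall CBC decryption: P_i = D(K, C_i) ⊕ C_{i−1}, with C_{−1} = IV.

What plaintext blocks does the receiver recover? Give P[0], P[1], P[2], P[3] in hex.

P[0] = E3, P[1] = 4D, P[2] = 9A, P[3] = 65

Only C[0] changed, to E3. In CBC, a change in C_i garbles P_i and flips the same bit in P_{i+1}. Decrypting the received ciphertext:
P[0]: D(K, E3) = 71; 71 ⊕ 92 = E3.
P[1]: D(K, 1E) = AE; AE ⊕ E3 = 4D.
P[2]: D(K, BC) = 84; 84 ⊕ 1E = 9A.
P[3]: D(K, 69) = D9; D9 ⊕ BC = 65.
Blocks that differ from the original plaintext: P[0], P[1].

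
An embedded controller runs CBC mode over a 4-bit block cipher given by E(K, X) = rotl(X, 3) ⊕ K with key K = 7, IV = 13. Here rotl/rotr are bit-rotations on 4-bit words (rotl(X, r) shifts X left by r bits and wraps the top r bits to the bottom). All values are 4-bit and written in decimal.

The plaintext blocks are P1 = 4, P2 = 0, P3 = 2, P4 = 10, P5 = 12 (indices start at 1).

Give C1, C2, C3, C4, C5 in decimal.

C1 = 11, C2 = 10, C3 = 3, C4 = 11, C5 = 12

CBC encryption: C_i = E(K, P_i ⊕ C_{i−1}), with C_{0} = IV.
C1: P1 ⊕ 13 = 9; E(K, 9) = 11.
C2: P2 ⊕ 11 = 11; E(K, 11) = 10.
C3: P3 ⊕ 10 = 8; E(K, 8) = 3.
C4: P4 ⊕ 3 = 9; E(K, 9) = 11.
C5: P5 ⊕ 11 = 7; E(K, 7) = 12.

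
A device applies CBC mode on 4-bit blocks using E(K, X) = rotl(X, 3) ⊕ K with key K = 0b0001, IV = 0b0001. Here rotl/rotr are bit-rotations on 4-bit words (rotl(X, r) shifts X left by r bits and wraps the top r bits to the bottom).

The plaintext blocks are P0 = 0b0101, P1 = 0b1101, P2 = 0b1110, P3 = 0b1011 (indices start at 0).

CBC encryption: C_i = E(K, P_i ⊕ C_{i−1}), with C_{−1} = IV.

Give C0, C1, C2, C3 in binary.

C0: P0 ⊕ 0b0001 = 0b0100; E(K, 0b0100) = 0b0011.
C1: P1 ⊕ 0b0011 = 0b1110; E(K, 0b1110) = 0b0110.
C2: P2 ⊕ 0b0110 = 0b1000; E(K, 0b1000) = 0b0101.
C3: P3 ⊕ 0b0101 = 0b1110; E(K, 0b1110) = 0b0110.

C0 = 0b0011, C1 = 0b0110, C2 = 0b0101, C3 = 0b0110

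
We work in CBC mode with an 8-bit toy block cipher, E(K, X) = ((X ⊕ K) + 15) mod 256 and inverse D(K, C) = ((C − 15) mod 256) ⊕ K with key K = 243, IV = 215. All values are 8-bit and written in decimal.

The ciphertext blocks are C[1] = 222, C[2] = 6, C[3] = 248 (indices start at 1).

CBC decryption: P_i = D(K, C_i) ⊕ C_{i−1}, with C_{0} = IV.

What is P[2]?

P[2] = 218

P[2]: D(K, 6) = 4; 4 ⊕ 222 = 218.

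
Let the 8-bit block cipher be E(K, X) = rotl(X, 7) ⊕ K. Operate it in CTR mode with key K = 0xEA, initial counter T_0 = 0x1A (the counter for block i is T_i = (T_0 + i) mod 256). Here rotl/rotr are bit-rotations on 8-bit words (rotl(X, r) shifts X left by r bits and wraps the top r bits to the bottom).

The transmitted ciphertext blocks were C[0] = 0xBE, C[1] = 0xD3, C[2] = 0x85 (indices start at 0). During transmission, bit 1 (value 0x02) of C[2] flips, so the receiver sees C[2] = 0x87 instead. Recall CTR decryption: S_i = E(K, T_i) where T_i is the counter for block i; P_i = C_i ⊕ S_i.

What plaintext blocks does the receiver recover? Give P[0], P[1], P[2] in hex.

P[0] = 0x59, P[1] = 0xB4, P[2] = 0x63

Only C[2] changed, to 0x87. In CTR, a change in C_i flips the same bit in P_i only; the keystream is unaffected. Decrypting the received ciphertext:
P[0]: T = 0x1A, S = E(K, T) = 0xE7; 0xBE ⊕ 0xE7 = 0x59.
P[1]: T = 0x1B, S = E(K, T) = 0x67; 0xD3 ⊕ 0x67 = 0xB4.
P[2]: T = 0x1C, S = E(K, T) = 0xE4; 0x87 ⊕ 0xE4 = 0x63.
Blocks that differ from the original plaintext: P[2].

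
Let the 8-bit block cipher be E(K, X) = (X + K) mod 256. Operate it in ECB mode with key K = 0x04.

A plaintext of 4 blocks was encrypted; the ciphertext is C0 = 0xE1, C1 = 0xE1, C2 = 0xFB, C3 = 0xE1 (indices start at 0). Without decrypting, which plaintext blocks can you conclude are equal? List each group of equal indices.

ECB encrypts each block independently with the same key, so equal ciphertext blocks imply equal plaintext blocks.
C0 = C1 = C3 = 0xE1, so P0 = P1 = P3.

P0 = P1 = P3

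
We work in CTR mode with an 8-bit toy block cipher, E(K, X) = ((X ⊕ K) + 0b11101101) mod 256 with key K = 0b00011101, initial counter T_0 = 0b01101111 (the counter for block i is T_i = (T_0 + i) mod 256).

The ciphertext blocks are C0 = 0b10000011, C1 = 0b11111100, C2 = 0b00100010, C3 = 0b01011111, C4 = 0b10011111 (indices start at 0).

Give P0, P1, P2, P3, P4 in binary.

CTR decryption: S_i = E(K, T_i) where T_i is the counter for block i; P_i = C_i ⊕ S_i.
P0: T = 0b01101111, S = E(K, T) = 0b01011111; 0b10000011 ⊕ 0b01011111 = 0b11011100.
P1: T = 0b01110000, S = E(K, T) = 0b01011010; 0b11111100 ⊕ 0b01011010 = 0b10100110.
P2: T = 0b01110001, S = E(K, T) = 0b01011001; 0b00100010 ⊕ 0b01011001 = 0b01111011.
P3: T = 0b01110010, S = E(K, T) = 0b01011100; 0b01011111 ⊕ 0b01011100 = 0b00000011.
P4: T = 0b01110011, S = E(K, T) = 0b01011011; 0b10011111 ⊕ 0b01011011 = 0b11000100.

P0 = 0b11011100, P1 = 0b10100110, P2 = 0b01111011, P3 = 0b00000011, P4 = 0b11000100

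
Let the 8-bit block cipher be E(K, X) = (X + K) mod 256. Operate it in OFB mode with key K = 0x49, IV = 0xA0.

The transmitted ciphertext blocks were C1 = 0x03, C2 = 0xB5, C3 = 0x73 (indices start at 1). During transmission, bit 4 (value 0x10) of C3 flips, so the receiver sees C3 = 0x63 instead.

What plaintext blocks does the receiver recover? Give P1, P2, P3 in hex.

P1 = 0xEA, P2 = 0x87, P3 = 0x18

OFB decryption: S_i = E(K, S_{i−1}) with S_{0} = IV; P_i = C_i ⊕ S_i.
Only C3 changed, to 0x63. In OFB, a change in C_i flips the same bit in P_i only; the keystream is unaffected. Decrypting the received ciphertext:
P1: S = E(K, 0xA0) = 0xE9; 0x03 ⊕ 0xE9 = 0xEA.
P2: S = E(K, 0xE9) = 0x32; 0xB5 ⊕ 0x32 = 0x87.
P3: S = E(K, 0x32) = 0x7B; 0x63 ⊕ 0x7B = 0x18.
Blocks that differ from the original plaintext: P3.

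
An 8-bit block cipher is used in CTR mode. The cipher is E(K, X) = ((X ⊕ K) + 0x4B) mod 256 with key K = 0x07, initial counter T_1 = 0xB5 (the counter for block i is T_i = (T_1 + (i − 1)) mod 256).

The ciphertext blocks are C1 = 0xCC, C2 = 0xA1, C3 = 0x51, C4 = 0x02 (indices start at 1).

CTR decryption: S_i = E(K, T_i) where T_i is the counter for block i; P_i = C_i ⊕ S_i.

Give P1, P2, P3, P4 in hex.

P1: T = 0xB5, S = E(K, T) = 0xFD; 0xCC ⊕ 0xFD = 0x31.
P2: T = 0xB6, S = E(K, T) = 0xFC; 0xA1 ⊕ 0xFC = 0x5D.
P3: T = 0xB7, S = E(K, T) = 0xFB; 0x51 ⊕ 0xFB = 0xAA.
P4: T = 0xB8, S = E(K, T) = 0x0A; 0x02 ⊕ 0x0A = 0x08.

P1 = 0x31, P2 = 0x5D, P3 = 0xAA, P4 = 0x08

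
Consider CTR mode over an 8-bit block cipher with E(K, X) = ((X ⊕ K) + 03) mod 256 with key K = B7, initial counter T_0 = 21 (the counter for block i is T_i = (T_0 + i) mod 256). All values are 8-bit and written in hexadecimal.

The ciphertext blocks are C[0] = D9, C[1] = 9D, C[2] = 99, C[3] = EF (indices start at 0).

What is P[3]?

CTR decryption: S_i = E(K, T_i) where T_i is the counter for block i; P_i = C_i ⊕ S_i.
P[3]: T = 24, S = E(K, T) = 96; EF ⊕ 96 = 79.

P[3] = 79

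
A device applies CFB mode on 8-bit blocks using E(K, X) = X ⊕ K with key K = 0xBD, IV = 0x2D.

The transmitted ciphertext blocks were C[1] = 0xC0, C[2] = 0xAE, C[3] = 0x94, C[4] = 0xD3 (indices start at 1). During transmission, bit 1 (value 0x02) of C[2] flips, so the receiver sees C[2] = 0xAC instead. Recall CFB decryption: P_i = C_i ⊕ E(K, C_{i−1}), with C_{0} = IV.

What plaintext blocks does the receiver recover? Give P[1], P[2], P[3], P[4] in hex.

Only C[2] changed, to 0xAC. In CFB, a change in C_i flips the same bit in P_i and garbles P_{i+1}. Decrypting the received ciphertext:
P[1]: E(K, 0x2D) = 0x90; 0xC0 ⊕ 0x90 = 0x50.
P[2]: E(K, 0xC0) = 0x7D; 0xAC ⊕ 0x7D = 0xD1.
P[3]: E(K, 0xAC) = 0x11; 0x94 ⊕ 0x11 = 0x85.
P[4]: E(K, 0x94) = 0x29; 0xD3 ⊕ 0x29 = 0xFA.
Blocks that differ from the original plaintext: P[2], P[3].

P[1] = 0x50, P[2] = 0xD1, P[3] = 0x85, P[4] = 0xFA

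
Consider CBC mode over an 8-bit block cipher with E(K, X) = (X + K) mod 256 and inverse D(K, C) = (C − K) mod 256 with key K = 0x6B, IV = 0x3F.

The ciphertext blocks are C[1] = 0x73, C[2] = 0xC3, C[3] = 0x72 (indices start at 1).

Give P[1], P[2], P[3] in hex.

CBC decryption: P_i = D(K, C_i) ⊕ C_{i−1}, with C_{0} = IV.
P[1]: D(K, 0x73) = 0x08; 0x08 ⊕ 0x3F = 0x37.
P[2]: D(K, 0xC3) = 0x58; 0x58 ⊕ 0x73 = 0x2B.
P[3]: D(K, 0x72) = 0x07; 0x07 ⊕ 0xC3 = 0xC4.

P[1] = 0x37, P[2] = 0x2B, P[3] = 0xC4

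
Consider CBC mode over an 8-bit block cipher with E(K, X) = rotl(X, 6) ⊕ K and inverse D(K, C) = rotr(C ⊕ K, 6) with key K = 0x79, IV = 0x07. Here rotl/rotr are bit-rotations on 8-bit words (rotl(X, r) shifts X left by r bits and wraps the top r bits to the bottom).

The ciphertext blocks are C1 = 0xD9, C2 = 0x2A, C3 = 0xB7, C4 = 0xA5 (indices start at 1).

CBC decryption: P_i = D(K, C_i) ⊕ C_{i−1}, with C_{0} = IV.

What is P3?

P3 = 0x11

P3: D(K, 0xB7) = 0x3B; 0x3B ⊕ 0x2A = 0x11.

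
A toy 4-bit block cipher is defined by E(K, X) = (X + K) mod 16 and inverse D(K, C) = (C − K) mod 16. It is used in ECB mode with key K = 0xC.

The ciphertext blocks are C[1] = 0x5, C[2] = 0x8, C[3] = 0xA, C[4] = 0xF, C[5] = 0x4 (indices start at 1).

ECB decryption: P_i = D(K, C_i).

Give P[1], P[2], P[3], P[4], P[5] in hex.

P[1]: D(K, 0x5) = 0x9.
P[2]: D(K, 0x8) = 0xC.
P[3]: D(K, 0xA) = 0xE.
P[4]: D(K, 0xF) = 0x3.
P[5]: D(K, 0x4) = 0x8.

P[1] = 0x9, P[2] = 0xC, P[3] = 0xE, P[4] = 0x3, P[5] = 0x8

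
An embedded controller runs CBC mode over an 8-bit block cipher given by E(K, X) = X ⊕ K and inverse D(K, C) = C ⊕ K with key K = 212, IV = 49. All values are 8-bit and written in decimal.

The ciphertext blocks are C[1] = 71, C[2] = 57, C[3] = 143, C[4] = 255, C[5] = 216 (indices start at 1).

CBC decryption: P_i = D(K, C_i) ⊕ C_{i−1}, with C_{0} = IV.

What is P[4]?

P[4]: D(K, 255) = 43; 43 ⊕ 143 = 164.

P[4] = 164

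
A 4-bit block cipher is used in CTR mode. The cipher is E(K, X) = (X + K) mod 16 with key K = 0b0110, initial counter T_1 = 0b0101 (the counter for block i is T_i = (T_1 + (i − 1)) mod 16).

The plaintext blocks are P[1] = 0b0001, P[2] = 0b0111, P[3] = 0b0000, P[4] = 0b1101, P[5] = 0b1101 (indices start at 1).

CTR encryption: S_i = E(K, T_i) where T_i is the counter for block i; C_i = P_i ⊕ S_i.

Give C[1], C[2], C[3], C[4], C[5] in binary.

C[1] = 0b1010, C[2] = 0b1011, C[3] = 0b1101, C[4] = 0b0011, C[5] = 0b0010

C[1]: T = 0b0101, S = E(K, T) = 0b1011; 0b0001 ⊕ 0b1011 = 0b1010.
C[2]: T = 0b0110, S = E(K, T) = 0b1100; 0b0111 ⊕ 0b1100 = 0b1011.
C[3]: T = 0b0111, S = E(K, T) = 0b1101; 0b0000 ⊕ 0b1101 = 0b1101.
C[4]: T = 0b1000, S = E(K, T) = 0b1110; 0b1101 ⊕ 0b1110 = 0b0011.
C[5]: T = 0b1001, S = E(K, T) = 0b1111; 0b1101 ⊕ 0b1111 = 0b0010.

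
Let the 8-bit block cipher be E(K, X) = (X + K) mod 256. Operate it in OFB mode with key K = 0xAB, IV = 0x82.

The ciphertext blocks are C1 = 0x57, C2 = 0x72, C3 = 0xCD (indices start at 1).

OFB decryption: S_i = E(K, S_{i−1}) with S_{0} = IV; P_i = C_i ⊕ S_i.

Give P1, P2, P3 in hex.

P1 = 0x7A, P2 = 0xAA, P3 = 0x4E

P1: S = E(K, 0x82) = 0x2D; 0x57 ⊕ 0x2D = 0x7A.
P2: S = E(K, 0x2D) = 0xD8; 0x72 ⊕ 0xD8 = 0xAA.
P3: S = E(K, 0xD8) = 0x83; 0xCD ⊕ 0x83 = 0x4E.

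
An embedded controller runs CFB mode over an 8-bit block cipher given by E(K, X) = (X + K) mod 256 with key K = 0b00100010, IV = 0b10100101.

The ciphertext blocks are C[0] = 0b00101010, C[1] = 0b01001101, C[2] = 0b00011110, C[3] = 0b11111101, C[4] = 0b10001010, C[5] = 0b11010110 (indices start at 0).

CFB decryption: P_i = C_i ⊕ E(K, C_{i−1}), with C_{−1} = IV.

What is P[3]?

P[3] = 0b10111101

P[3]: E(K, 0b00011110) = 0b01000000; 0b11111101 ⊕ 0b01000000 = 0b10111101.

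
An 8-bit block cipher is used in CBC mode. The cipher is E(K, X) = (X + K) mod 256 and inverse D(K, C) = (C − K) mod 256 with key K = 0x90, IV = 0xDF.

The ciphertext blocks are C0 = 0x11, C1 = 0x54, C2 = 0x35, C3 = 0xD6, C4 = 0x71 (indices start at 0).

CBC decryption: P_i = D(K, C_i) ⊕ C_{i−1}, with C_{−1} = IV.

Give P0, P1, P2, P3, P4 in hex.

P0 = 0x5E, P1 = 0xD5, P2 = 0xF1, P3 = 0x73, P4 = 0x37

P0: D(K, 0x11) = 0x81; 0x81 ⊕ 0xDF = 0x5E.
P1: D(K, 0x54) = 0xC4; 0xC4 ⊕ 0x11 = 0xD5.
P2: D(K, 0x35) = 0xA5; 0xA5 ⊕ 0x54 = 0xF1.
P3: D(K, 0xD6) = 0x46; 0x46 ⊕ 0x35 = 0x73.
P4: D(K, 0x71) = 0xE1; 0xE1 ⊕ 0xD6 = 0x37.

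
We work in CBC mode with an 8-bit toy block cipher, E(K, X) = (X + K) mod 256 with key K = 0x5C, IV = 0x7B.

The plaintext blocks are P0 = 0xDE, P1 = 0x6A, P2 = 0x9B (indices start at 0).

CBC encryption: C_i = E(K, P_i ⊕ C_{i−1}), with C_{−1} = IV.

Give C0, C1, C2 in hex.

C0 = 0x01, C1 = 0xC7, C2 = 0xB8

C0: P0 ⊕ 0x7B = 0xA5; E(K, 0xA5) = 0x01.
C1: P1 ⊕ 0x01 = 0x6B; E(K, 0x6B) = 0xC7.
C2: P2 ⊕ 0xC7 = 0x5C; E(K, 0x5C) = 0xB8.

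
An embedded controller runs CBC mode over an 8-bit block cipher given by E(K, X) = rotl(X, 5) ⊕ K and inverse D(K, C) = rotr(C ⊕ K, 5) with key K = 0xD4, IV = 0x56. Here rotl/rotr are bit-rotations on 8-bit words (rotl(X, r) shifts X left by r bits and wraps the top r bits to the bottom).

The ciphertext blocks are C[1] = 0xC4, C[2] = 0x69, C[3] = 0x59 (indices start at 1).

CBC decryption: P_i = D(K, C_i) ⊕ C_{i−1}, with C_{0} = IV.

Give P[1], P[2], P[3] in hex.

P[1]: D(K, 0xC4) = 0x80; 0x80 ⊕ 0x56 = 0xD6.
P[2]: D(K, 0x69) = 0xED; 0xED ⊕ 0xC4 = 0x29.
P[3]: D(K, 0x59) = 0x6C; 0x6C ⊕ 0x69 = 0x05.

P[1] = 0xD6, P[2] = 0x29, P[3] = 0x05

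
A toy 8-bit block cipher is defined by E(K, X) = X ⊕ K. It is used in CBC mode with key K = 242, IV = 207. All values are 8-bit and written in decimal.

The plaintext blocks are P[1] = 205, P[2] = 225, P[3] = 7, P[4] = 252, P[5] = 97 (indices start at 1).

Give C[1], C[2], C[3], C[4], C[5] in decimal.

C[1] = 240, C[2] = 227, C[3] = 22, C[4] = 24, C[5] = 139

CBC encryption: C_i = E(K, P_i ⊕ C_{i−1}), with C_{0} = IV.
C[1]: P[1] ⊕ 207 = 2; E(K, 2) = 240.
C[2]: P[2] ⊕ 240 = 17; E(K, 17) = 227.
C[3]: P[3] ⊕ 227 = 228; E(K, 228) = 22.
C[4]: P[4] ⊕ 22 = 234; E(K, 234) = 24.
C[5]: P[5] ⊕ 24 = 121; E(K, 121) = 139.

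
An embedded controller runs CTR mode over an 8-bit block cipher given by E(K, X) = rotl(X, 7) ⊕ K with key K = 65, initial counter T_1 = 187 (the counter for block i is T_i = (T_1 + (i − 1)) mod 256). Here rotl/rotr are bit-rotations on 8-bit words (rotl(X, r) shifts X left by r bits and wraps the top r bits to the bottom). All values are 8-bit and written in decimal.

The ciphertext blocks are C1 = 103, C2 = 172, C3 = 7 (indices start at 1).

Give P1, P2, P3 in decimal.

CTR decryption: S_i = E(K, T_i) where T_i is the counter for block i; P_i = C_i ⊕ S_i.
P1: T = 187, S = E(K, T) = 156; 103 ⊕ 156 = 251.
P2: T = 188, S = E(K, T) = 31; 172 ⊕ 31 = 179.
P3: T = 189, S = E(K, T) = 159; 7 ⊕ 159 = 152.

P1 = 251, P2 = 179, P3 = 152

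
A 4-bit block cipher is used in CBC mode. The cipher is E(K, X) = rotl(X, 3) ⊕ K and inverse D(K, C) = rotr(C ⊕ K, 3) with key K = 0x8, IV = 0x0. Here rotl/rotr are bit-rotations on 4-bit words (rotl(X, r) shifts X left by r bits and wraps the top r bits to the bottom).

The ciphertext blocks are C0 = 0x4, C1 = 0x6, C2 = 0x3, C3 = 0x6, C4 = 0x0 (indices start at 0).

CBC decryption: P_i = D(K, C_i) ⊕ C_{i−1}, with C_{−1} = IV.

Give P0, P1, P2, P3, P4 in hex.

P0: D(K, 0x4) = 0x9; 0x9 ⊕ 0x0 = 0x9.
P1: D(K, 0x6) = 0xD; 0xD ⊕ 0x4 = 0x9.
P2: D(K, 0x3) = 0x7; 0x7 ⊕ 0x6 = 0x1.
P3: D(K, 0x6) = 0xD; 0xD ⊕ 0x3 = 0xE.
P4: D(K, 0x0) = 0x1; 0x1 ⊕ 0x6 = 0x7.

P0 = 0x9, P1 = 0x9, P2 = 0x1, P3 = 0xE, P4 = 0x7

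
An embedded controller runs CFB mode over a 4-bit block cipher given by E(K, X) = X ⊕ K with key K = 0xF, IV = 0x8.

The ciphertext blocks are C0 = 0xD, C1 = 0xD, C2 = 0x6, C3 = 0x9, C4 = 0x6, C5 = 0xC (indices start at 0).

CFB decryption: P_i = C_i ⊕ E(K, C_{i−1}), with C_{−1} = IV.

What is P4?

P4: E(K, 0x9) = 0x6; 0x6 ⊕ 0x6 = 0x0.

P4 = 0x0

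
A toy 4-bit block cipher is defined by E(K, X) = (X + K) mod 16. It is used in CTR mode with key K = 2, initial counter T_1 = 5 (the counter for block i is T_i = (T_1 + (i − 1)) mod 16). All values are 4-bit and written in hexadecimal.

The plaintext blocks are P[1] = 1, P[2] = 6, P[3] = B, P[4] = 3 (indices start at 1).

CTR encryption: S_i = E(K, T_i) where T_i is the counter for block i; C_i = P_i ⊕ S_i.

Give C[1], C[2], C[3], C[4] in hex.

C[1]: T = 5, S = E(K, T) = 7; 1 ⊕ 7 = 6.
C[2]: T = 6, S = E(K, T) = 8; 6 ⊕ 8 = E.
C[3]: T = 7, S = E(K, T) = 9; B ⊕ 9 = 2.
C[4]: T = 8, S = E(K, T) = A; 3 ⊕ A = 9.

C[1] = 6, C[2] = E, C[3] = 2, C[4] = 9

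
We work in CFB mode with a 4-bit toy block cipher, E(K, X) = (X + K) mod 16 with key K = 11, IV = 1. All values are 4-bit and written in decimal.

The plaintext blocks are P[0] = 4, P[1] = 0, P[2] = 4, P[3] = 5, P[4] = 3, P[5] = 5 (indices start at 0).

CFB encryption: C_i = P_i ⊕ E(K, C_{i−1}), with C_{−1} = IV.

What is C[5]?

C[0]: E(K, 1) = 12; 4 ⊕ 12 = 8.
C[1]: E(K, 8) = 3; 0 ⊕ 3 = 3.
C[2]: E(K, 3) = 14; 4 ⊕ 14 = 10.
C[3]: E(K, 10) = 5; 5 ⊕ 5 = 0.
C[4]: E(K, 0) = 11; 3 ⊕ 11 = 8.
C[5]: E(K, 8) = 3; 5 ⊕ 3 = 6.

C[5] = 6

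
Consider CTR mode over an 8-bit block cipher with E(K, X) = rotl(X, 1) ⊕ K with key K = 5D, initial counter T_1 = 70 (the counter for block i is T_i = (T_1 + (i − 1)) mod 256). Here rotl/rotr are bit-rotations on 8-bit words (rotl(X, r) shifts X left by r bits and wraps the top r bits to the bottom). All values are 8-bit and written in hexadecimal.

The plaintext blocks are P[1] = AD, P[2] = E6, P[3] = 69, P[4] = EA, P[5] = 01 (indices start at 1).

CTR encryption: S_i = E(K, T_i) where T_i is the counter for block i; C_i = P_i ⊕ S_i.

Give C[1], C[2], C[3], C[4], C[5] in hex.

C[1]: T = 70, S = E(K, T) = BD; AD ⊕ BD = 10.
C[2]: T = 71, S = E(K, T) = BF; E6 ⊕ BF = 59.
C[3]: T = 72, S = E(K, T) = B9; 69 ⊕ B9 = D0.
C[4]: T = 73, S = E(K, T) = BB; EA ⊕ BB = 51.
C[5]: T = 74, S = E(K, T) = B5; 01 ⊕ B5 = B4.

C[1] = 10, C[2] = 59, C[3] = D0, C[4] = 51, C[5] = B4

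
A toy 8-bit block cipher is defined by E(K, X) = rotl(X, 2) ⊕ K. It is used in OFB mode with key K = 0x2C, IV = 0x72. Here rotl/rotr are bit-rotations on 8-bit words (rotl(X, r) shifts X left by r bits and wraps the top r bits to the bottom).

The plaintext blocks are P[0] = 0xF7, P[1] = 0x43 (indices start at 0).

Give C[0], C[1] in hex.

OFB encryption: S_i = E(K, S_{i−1}) with S_{−1} = IV; C_i = P_i ⊕ S_i.
C[0]: S = E(K, 0x72) = 0xE5; 0xF7 ⊕ 0xE5 = 0x12.
C[1]: S = E(K, 0xE5) = 0xBB; 0x43 ⊕ 0xBB = 0xF8.

C[0] = 0x12, C[1] = 0xF8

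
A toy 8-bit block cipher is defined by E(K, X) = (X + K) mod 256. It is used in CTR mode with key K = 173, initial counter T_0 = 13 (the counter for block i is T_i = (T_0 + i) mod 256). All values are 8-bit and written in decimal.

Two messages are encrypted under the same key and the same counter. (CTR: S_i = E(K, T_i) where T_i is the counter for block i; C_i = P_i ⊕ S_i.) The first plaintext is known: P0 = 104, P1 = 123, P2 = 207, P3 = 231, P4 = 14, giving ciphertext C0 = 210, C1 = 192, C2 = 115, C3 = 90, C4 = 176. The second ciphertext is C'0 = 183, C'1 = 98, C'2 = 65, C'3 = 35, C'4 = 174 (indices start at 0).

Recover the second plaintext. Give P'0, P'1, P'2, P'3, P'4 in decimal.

In CTR with a reused counter, both messages share the same keystream S_i, so C_i ⊕ C'_i = P_i ⊕ P'_i and thus P'_i = P_i ⊕ C_i ⊕ C'_i.
P'0: 104 ⊕ 210 ⊕ 183 = 13.
P'1: 123 ⊕ 192 ⊕ 98 = 217.
P'2: 207 ⊕ 115 ⊕ 65 = 253.
P'3: 231 ⊕ 90 ⊕ 35 = 158.
P'4: 14 ⊕ 176 ⊕ 174 = 16.

P'0 = 13, P'1 = 217, P'2 = 253, P'3 = 158, P'4 = 16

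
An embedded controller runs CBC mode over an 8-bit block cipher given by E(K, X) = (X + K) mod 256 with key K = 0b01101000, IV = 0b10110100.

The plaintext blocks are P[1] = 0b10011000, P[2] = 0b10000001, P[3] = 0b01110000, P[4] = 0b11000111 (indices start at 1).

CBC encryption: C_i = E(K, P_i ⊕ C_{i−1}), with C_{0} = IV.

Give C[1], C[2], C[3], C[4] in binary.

C[1] = 0b10010100, C[2] = 0b01111101, C[3] = 0b01110101, C[4] = 0b00011010

C[1]: P[1] ⊕ 0b10110100 = 0b00101100; E(K, 0b00101100) = 0b10010100.
C[2]: P[2] ⊕ 0b10010100 = 0b00010101; E(K, 0b00010101) = 0b01111101.
C[3]: P[3] ⊕ 0b01111101 = 0b00001101; E(K, 0b00001101) = 0b01110101.
C[4]: P[4] ⊕ 0b01110101 = 0b10110010; E(K, 0b10110010) = 0b00011010.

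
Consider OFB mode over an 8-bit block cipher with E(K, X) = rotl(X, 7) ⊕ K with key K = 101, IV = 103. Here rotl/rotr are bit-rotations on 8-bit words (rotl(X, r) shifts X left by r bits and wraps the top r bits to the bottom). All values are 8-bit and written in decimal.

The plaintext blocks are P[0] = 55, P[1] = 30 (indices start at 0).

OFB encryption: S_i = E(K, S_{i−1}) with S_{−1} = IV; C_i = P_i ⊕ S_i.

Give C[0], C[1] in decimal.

C[0]: S = E(K, 103) = 214; 55 ⊕ 214 = 225.
C[1]: S = E(K, 214) = 14; 30 ⊕ 14 = 16.

C[0] = 225, C[1] = 16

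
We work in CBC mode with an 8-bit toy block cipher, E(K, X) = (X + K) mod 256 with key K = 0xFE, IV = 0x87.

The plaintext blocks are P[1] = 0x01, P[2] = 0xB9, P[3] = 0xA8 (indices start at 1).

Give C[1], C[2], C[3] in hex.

CBC encryption: C_i = E(K, P_i ⊕ C_{i−1}), with C_{0} = IV.
C[1]: P[1] ⊕ 0x87 = 0x86; E(K, 0x86) = 0x84.
C[2]: P[2] ⊕ 0x84 = 0x3D; E(K, 0x3D) = 0x3B.
C[3]: P[3] ⊕ 0x3B = 0x93; E(K, 0x93) = 0x91.

C[1] = 0x84, C[2] = 0x3B, C[3] = 0x91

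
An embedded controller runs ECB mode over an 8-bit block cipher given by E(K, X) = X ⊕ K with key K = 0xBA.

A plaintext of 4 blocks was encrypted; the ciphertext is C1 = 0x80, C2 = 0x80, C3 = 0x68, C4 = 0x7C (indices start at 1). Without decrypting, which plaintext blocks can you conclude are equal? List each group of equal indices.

ECB encrypts each block independently with the same key, so equal ciphertext blocks imply equal plaintext blocks.
C1 = C2 = 0x80, so P1 = P2.

P1 = P2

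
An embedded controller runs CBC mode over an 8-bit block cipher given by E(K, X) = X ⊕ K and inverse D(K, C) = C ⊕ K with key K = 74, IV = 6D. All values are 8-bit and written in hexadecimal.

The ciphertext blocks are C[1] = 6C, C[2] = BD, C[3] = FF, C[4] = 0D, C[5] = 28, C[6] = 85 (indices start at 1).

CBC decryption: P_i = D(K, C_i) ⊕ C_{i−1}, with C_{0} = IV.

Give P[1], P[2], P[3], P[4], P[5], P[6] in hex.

P[1] = 75, P[2] = A5, P[3] = 36, P[4] = 86, P[5] = 51, P[6] = D9

P[1]: D(K, 6C) = 18; 18 ⊕ 6D = 75.
P[2]: D(K, BD) = C9; C9 ⊕ 6C = A5.
P[3]: D(K, FF) = 8B; 8B ⊕ BD = 36.
P[4]: D(K, 0D) = 79; 79 ⊕ FF = 86.
P[5]: D(K, 28) = 5C; 5C ⊕ 0D = 51.
P[6]: D(K, 85) = F1; F1 ⊕ 28 = D9.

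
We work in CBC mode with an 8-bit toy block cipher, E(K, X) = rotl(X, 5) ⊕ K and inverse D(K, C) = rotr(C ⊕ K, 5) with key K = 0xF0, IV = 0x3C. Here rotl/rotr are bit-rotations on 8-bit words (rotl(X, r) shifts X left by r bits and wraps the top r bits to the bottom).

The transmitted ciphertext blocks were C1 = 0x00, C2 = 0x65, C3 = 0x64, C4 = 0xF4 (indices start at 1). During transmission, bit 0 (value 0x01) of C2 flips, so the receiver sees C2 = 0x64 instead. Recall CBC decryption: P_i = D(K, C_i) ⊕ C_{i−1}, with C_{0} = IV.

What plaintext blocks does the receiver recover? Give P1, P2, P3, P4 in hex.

Only C2 changed, to 0x64. In CBC, a change in C_i garbles P_i and flips the same bit in P_{i+1}. Decrypting the received ciphertext:
P1: D(K, 0x00) = 0x87; 0x87 ⊕ 0x3C = 0xBB.
P2: D(K, 0x64) = 0xA4; 0xA4 ⊕ 0x00 = 0xA4.
P3: D(K, 0x64) = 0xA4; 0xA4 ⊕ 0x64 = 0xC0.
P4: D(K, 0xF4) = 0x20; 0x20 ⊕ 0x64 = 0x44.
Blocks that differ from the original plaintext: P2, P3.

P1 = 0xBB, P2 = 0xA4, P3 = 0xC0, P4 = 0x44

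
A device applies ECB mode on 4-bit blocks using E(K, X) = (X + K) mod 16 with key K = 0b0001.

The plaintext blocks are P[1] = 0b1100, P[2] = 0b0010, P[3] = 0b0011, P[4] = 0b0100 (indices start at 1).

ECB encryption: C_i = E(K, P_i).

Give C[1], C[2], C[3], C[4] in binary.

C[1] = 0b1101, C[2] = 0b0011, C[3] = 0b0100, C[4] = 0b0101

C[1]: E(K, 0b1100) = 0b1101.
C[2]: E(K, 0b0010) = 0b0011.
C[3]: E(K, 0b0011) = 0b0100.
C[4]: E(K, 0b0100) = 0b0101.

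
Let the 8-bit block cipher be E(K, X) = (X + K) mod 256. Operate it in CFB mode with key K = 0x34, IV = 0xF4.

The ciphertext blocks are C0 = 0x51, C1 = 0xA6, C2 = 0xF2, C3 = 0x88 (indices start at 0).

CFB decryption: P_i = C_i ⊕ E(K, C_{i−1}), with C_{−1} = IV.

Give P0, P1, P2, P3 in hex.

P0 = 0x79, P1 = 0x23, P2 = 0x28, P3 = 0xAE

P0: E(K, 0xF4) = 0x28; 0x51 ⊕ 0x28 = 0x79.
P1: E(K, 0x51) = 0x85; 0xA6 ⊕ 0x85 = 0x23.
P2: E(K, 0xA6) = 0xDA; 0xF2 ⊕ 0xDA = 0x28.
P3: E(K, 0xF2) = 0x26; 0x88 ⊕ 0x26 = 0xAE.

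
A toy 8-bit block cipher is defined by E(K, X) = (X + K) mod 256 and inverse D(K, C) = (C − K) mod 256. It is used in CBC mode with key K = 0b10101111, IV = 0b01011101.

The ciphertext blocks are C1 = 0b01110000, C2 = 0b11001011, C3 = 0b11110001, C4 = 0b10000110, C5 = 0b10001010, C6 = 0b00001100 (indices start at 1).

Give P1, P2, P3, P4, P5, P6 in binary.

CBC decryption: P_i = D(K, C_i) ⊕ C_{i−1}, with C_{0} = IV.
P1: D(K, 0b01110000) = 0b11000001; 0b11000001 ⊕ 0b01011101 = 0b10011100.
P2: D(K, 0b11001011) = 0b00011100; 0b00011100 ⊕ 0b01110000 = 0b01101100.
P3: D(K, 0b11110001) = 0b01000010; 0b01000010 ⊕ 0b11001011 = 0b10001001.
P4: D(K, 0b10000110) = 0b11010111; 0b11010111 ⊕ 0b11110001 = 0b00100110.
P5: D(K, 0b10001010) = 0b11011011; 0b11011011 ⊕ 0b10000110 = 0b01011101.
P6: D(K, 0b00001100) = 0b01011101; 0b01011101 ⊕ 0b10001010 = 0b11010111.

P1 = 0b10011100, P2 = 0b01101100, P3 = 0b10001001, P4 = 0b00100110, P5 = 0b01011101, P6 = 0b11010111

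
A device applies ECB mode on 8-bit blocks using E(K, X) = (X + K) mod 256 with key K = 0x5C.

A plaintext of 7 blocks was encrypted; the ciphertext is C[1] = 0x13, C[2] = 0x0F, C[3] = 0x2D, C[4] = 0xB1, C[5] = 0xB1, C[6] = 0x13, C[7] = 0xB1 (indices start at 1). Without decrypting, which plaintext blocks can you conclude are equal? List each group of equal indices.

ECB encrypts each block independently with the same key, so equal ciphertext blocks imply equal plaintext blocks.
C[1] = C[6] = 0x13, so P[1] = P[6].
C[4] = C[5] = C[7] = 0xB1, so P[4] = P[5] = P[7].

P[1] = P[6]; P[4] = P[5] = P[7]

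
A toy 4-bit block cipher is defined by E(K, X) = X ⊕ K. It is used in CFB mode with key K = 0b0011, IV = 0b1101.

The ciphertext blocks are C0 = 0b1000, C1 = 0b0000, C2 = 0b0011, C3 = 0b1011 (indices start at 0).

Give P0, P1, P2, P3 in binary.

P0 = 0b0110, P1 = 0b1011, P2 = 0b0000, P3 = 0b1011

CFB decryption: P_i = C_i ⊕ E(K, C_{i−1}), with C_{−1} = IV.
P0: E(K, 0b1101) = 0b1110; 0b1000 ⊕ 0b1110 = 0b0110.
P1: E(K, 0b1000) = 0b1011; 0b0000 ⊕ 0b1011 = 0b1011.
P2: E(K, 0b0000) = 0b0011; 0b0011 ⊕ 0b0011 = 0b0000.
P3: E(K, 0b0011) = 0b0000; 0b1011 ⊕ 0b0000 = 0b1011.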